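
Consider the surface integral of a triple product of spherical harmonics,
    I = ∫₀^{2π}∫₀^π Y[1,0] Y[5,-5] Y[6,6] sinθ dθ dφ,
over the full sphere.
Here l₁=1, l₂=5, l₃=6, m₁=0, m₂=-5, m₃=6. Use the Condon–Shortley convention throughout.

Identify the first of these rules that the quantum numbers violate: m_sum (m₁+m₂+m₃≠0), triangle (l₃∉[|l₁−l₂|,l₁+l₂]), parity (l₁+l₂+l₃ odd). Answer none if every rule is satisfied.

azimuthal sum: 0 − 5 + 6 = 1  ✗
4 ≤ 6 ≤ 6 (triangle on l)
L = 1 + 5 + 6 = 12 (even)

m_sum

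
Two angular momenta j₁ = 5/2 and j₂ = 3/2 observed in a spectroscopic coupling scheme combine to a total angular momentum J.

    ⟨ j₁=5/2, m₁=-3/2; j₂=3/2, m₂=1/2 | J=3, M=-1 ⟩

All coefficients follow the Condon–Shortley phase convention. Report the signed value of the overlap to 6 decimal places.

triangle: 1!*4!*2!/8! = 48/40320
(j±m)!: 1!*4!*2!*1!*2!*4! = 2304
prefactor² = (2J+1)*Δ*N² = 96/5
  k=0: +1/(0!*1!*4!*2!*0!*0!) = 1/48
  k=1: −1/(1!*0!*3!*1!*1!*1!) = -1/6
Σ = -7/48  ⇒  CG² = 96/5*(-7/48)² = 49/120
CG = −√(49/120) = -0.639010

-0.639010  (= −√(49/120))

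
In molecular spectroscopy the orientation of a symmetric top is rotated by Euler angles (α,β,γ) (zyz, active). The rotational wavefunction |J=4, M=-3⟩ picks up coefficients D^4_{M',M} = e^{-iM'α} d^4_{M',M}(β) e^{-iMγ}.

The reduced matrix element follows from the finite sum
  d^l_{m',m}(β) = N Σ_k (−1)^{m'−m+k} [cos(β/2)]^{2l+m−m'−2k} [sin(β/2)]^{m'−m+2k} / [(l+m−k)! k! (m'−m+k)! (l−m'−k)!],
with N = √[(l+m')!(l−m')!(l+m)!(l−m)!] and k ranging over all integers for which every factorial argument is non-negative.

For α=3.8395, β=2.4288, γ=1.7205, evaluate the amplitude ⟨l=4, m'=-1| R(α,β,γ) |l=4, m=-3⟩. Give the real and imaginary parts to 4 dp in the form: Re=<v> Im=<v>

First d^4_{-1,-3}(β=2.4288), then the phase factors e^{-i(-1)α} and e^{-i(-3)γ}:
With c≡cos(β/2)=0.348899 and s≡sin(β/2)=0.937160, N=[6·120·1·5040]^{1/2}=1904.940944
k∈{0,1} keeps every argument non-negative
  k=0: (−1)^2·1904.9409/(240)·0.3489^6·0.9372^2 = +0.012575
  k=1: (−1)^3·1904.9409/(144)·0.3489^4·0.9372^4 = -0.151208
d^4_{-1,-3}(2.4288) = +0.012575 -0.151208 = -0.138633
D = (-0.766189-0.642616i)·(-0.138633)·(+0.434165-0.900833i) = +0.126370-0.057007i

Re=0.1264 Im=-0.0570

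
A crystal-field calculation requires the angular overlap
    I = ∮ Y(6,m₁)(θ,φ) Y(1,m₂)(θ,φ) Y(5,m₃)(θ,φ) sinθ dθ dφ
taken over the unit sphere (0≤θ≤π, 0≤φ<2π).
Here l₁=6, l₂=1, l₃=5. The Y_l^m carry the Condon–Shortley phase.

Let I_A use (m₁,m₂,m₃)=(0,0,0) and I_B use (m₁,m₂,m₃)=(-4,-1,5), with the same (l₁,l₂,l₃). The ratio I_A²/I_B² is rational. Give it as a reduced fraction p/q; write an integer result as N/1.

Same 6,1,5: normalisation and zero-m 3j drop out of the ratio.
A: Δ: 2! 10! 0! / 13! → 1/858; sum: t=1:−1/14400 = -1/14400; 3j²(6 1 5; 0 0 0) = Δ·Π!·Σ² = 6/143  (sign +1)
B: Δ: 2! 10! 0! / 13! → 1/858; sum: t=0:+1/7257600 = 1/7257600; 3j²(6 1 5; -4 -1 5) = Δ·Π!·Σ² = 1/858  (sign +1)
I_A²/I_B² = (6/143)/(1/858) = 36/1

36/1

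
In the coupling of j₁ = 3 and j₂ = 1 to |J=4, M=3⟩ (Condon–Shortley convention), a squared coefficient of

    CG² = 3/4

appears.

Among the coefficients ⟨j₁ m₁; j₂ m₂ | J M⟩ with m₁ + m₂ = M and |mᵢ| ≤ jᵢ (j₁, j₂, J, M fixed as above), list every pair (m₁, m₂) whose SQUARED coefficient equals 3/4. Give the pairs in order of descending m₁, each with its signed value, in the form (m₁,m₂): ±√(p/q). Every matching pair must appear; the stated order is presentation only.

(2,1): +√(3/4)

Admissible pairs with m₁+m₂ = M = 3: (2,1), (3,0)
  (m₁,m₂)=(3,0): CG² = 1/4, CG = +√(1/4)
  (m₁,m₂)=(2,1): CG² = 3/4, CG = +√(3/4)   ← matches the target
Pairs with CG² = 3/4: (2,1): +√(3/4)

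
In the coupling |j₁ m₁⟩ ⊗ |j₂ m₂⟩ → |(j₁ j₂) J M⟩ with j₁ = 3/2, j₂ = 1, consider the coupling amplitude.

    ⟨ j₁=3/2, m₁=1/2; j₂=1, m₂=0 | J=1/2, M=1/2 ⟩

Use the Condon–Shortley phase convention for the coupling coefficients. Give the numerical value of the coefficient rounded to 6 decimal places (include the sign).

-0.577350  (= −√(1/3))

j₁+j₂−J=2  J+j₁−j₂=1  J−j₁+j₂=0  j₁+j₂+J+1=4
(j₁±m₁, j₂±m₂, J±M) = (2,1,1,1,1,0)
P² = 1/3
sum k=1..1:
  [1] −1/1 = -1
S = -1
C² = P²·S² = 1/3 ; C = -0.577350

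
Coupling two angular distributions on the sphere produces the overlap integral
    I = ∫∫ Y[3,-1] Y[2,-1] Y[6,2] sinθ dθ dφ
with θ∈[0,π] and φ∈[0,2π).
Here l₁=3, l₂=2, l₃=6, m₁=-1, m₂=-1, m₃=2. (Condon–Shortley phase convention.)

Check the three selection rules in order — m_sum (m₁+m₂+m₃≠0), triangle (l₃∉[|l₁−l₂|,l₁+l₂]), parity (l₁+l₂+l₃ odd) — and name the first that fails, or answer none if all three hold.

triangle

azimuthal sum: -1 − 1 + 2 = 0  ✓
l₃ must lie in [1,5]; have l₃=6  ✗
L = 3 + 2 + 6 = 11 (odd)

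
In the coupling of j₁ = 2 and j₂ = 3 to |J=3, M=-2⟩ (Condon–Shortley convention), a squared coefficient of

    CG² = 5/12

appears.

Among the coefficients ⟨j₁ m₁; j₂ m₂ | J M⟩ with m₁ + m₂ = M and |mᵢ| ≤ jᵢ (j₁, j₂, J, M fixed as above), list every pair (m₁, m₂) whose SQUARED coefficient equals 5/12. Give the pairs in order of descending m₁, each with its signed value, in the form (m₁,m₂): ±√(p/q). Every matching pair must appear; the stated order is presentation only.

Admissible pairs with m₁+m₂ = M = -2: (-2,0), (-1,-1), (0,-2), (1,-3)
  (m₁,m₂)=(1,-3): CG² = 5/12, CG = +√(5/12)   ← matches the target
  (m₁,m₂)=(0,-2): CG² = 0/1, CG = 0
  (m₁,m₂)=(-1,-1): CG² = 1/4, CG = −√(1/4)
  (m₁,m₂)=(-2,0): CG² = 1/3, CG = +√(1/3)
Pairs with CG² = 5/12: (1,-3): +√(5/12)

(1,-3): +√(5/12)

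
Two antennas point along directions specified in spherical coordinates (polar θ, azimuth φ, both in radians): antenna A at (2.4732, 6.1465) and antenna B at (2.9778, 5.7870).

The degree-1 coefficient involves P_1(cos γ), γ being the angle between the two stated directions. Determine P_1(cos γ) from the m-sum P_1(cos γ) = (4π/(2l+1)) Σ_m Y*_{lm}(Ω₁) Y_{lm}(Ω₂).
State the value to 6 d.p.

0.868908

Expand P_1 via completeness: Σ_{m} conj(Y_{1,m}) at Ω₁ times Y_{1,m} at Ω₂ —
  [-1]  conj(Y_{1,-1})(Ω₁) = +0.212114-0.029175i ; Y_{1,-1}(Ω₂) = +0.049543+0.026820i ; Δ = +0.011291+0.004244i
  [+0]  conj(Y_{1,0})(Ω₁) = -0.383464-0.000000i ; Y_{1,0}(Ω₂) = -0.482063+0.000000i ; Δ = +0.184854+0.000000i
  [+1]  conj(Y_{1,1})(Ω₁) = -0.212114-0.029175i ; Y_{1,1}(Ω₂) = -0.049543+0.026820i ; Δ = +0.011291-0.004244i
Accumulated sum +0.207436+0.000000i; after 4π/(2l+1) scaling, +0.868908+0.000000i ⇒ P_1 = 0.868908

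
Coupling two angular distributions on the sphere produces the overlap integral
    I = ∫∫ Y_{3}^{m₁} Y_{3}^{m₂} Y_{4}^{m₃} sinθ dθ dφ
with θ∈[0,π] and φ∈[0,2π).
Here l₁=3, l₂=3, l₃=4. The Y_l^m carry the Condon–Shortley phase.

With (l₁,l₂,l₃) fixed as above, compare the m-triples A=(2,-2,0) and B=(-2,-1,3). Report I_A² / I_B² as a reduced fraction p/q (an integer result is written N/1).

l's match ⇒ only the (l;m) 3-j factors differ between A and B.
A: triangle coeff Δ(3,3,4) = 1/34650; Σ_t [0,1]: t=0:+1/72 t=1:−1/576 = 7/576; (3j)²=7/198 [(3 3 4; 2 -2 0)], sign=+1
B: triangle coeff Δ(3,3,4) = 1/34650; Σ_t [1,2]: t=1:−1/144 t=2:+1/288 = -1/288; (3j)²=1/99 [(3 3 4; -2 -1 3)], sign=+1
I_A²/I_B² = (7/198)/(1/99) = 7/2

7/2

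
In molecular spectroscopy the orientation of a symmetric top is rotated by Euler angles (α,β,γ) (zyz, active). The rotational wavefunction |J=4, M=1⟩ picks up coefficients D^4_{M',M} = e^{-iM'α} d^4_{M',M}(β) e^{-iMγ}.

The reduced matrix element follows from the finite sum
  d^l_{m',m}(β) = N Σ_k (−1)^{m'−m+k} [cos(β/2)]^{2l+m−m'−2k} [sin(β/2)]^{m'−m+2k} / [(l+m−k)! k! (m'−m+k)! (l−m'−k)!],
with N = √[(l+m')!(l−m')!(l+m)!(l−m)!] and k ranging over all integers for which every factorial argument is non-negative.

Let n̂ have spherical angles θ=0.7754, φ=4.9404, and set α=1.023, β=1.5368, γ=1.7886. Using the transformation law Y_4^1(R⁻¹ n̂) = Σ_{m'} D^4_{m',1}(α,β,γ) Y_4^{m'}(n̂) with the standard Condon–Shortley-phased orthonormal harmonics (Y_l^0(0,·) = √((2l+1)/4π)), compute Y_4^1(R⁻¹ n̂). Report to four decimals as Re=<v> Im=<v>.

Re=0.1024 Im=-0.2615

Need the full column D^4_{m',1} for m'=−4..4 at α=1.0230, β=1.5368, γ=1.7886.
cos(β/2)=0.719024, sin(β/2)=0.694986
d^4_{-4,1}: single k=5 term ⇒ +0.451027;  D = -0.301650+0.335310i
d^4_{-3,1}: k∈[4..5] ⇒ +0.824888 -0.462393 = +0.362495;  D = +0.103794+0.347317i
d^4_{-2,1}: k∈[3..5] ⇒ +0.912343 -1.278542 +0.238897 = -0.127302;  D = -0.123108-0.032407i
d^4_{-1,1}: k∈[2..5] ⇒ +0.667437 -1.870670 +0.873842 -0.054426 = -0.383817;  D = -0.276720+0.265974i
d^4_{0,1}: k∈[1..4] ⇒ +0.308811 -1.731049 +1.617242 -0.251819 = -0.056816;  D = +0.012277+0.055474i
d^4_{1,1}: k∈[0..3] ⇒ +0.071441 -1.001156 +1.870670 -0.582561 = +0.358394;  D = -0.339056-0.116132i
d^4_{2,1}: k∈[0..2] ⇒ -0.292964 +1.368515 -0.852361 = +0.223190;  D = -0.171706+0.142586i
d^4_{3,1}: k∈[0..1] ⇒ +0.529762 -0.824888 = -0.295126;  D = -0.042705-0.292020i
d^4_{4,1}: single k=0 term ⇒ -0.482767;  D = -0.444170-0.189147i
Y_4^{m'}(θ=0.7754,φ=4.9404) and Σ D·Y over m':
  (-0.3017+0.3353i)·(+0.0650-0.0840i)  (+0.1038+0.3473i)·(-0.1937-0.2376i)  (-0.1231-0.0324i)·(-0.3782+0.1855i)  (-0.2767+0.2660i)·(+0.0305+0.1313i)  (+0.0123+0.0555i)·(-0.3381+0.0000i)  (-0.3391-0.1161i)·(-0.0305+0.1313i)  (-0.1717+0.1426i)·(-0.3782-0.1855i)  (-0.0427-0.2920i)·(+0.1937-0.2376i)  (-0.4442-0.1891i)·(+0.0650+0.0840i)
Y_4^1(R⁻¹ n̂) = +0.102352-0.261483i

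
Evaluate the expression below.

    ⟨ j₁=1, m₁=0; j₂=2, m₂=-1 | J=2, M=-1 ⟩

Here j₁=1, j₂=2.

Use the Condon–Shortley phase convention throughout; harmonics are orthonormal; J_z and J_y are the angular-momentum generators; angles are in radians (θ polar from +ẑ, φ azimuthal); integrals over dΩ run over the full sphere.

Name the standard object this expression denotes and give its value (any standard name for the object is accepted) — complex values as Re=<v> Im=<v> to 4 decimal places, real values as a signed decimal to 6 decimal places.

This is a Clebsch–Gordan (vector-coupling) coefficient.
√[5·1!1!3!/6! · 1!1!1!3!1!3!] = √(3/2)
  +(−1)^0/∏(0,1,1,1,0,2)! = 1/2  (running 1/2)
  +(−1)^1/∏(1,0,0,0,1,3)! = -1/6  (running 1/3)
⟨..|..⟩ = √(3/2)·(1/3) = +0.408248

Clebsch–Gordan coefficient, +√(1/6) ≈ +0.408248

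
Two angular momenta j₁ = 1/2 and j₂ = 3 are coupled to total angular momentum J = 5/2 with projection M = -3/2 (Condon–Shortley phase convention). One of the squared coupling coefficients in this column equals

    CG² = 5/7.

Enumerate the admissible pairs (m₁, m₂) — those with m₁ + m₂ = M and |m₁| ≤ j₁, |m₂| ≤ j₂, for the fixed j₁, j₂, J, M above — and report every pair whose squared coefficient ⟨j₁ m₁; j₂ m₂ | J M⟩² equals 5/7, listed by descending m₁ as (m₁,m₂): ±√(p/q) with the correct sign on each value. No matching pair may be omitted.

(1/2,-2): +√(5/7)

Admissible pairs with m₁+m₂ = M = -3/2: (-1/2,-1), (1/2,-2)
  (m₁,m₂)=(1/2,-2): CG² = 5/7, CG = +√(5/7)   ← matches the target
  (m₁,m₂)=(-1/2,-1): CG² = 2/7, CG = −√(2/7)
Pairs with CG² = 5/7: (1/2,-2): +√(5/7)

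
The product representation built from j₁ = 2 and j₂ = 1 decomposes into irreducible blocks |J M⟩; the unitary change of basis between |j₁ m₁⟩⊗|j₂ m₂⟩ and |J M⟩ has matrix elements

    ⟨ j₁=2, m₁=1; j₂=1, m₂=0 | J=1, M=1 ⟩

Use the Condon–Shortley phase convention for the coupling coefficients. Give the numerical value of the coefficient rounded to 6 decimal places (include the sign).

√[3·2!2!0!/5! · 3!1!1!1!2!0!] = √(6/5)
  +(−1)^1/∏(1,1,0,0,2,0)! = -1/2  (running -1/2)
⟨..|..⟩ = √(6/5)·(-1/2) = -0.547723

−√(3/10) ≈ -0.547723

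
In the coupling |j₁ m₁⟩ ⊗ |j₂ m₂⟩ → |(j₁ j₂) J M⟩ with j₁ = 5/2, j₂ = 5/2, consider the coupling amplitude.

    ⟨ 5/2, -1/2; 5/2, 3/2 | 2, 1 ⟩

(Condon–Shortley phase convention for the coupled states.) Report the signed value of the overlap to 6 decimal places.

j₁+j₂−J=3  J+j₁−j₂=2  J−j₁+j₂=2  j₁+j₂+J+1=8
(j₁±m₁, j₂±m₂, J±M) = (2,3,4,1,3,1)
P² = 36/7
sum k=2..3:
  [2] +1/4 = 1/4
  [3] −1/12 = -1/12
S = 1/6
C² = P²·S² = 1/7 ; C = +0.377964

+√(1/7) ≈ +0.377964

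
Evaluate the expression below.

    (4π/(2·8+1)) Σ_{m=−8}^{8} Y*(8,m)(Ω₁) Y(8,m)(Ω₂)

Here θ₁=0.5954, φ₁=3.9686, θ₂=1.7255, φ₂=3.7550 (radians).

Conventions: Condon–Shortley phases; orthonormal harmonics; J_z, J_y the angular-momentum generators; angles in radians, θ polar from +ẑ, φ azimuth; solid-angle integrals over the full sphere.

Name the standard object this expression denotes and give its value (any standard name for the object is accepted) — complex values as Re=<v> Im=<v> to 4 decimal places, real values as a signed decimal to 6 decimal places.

This sum is the spherical-harmonic addition theorem: it equals the Legendre polynomial P_l(cos γ) of the angle γ between the two directions.
Term-by-term m-sum for l=8 (normalisation 4π/17 = 0.739198):
  m=-8: (+0.004768+0.001649i) × (+0.090660+0.459332i) = -0.000325+0.002340i  (running Σ = -0.000325+0.002340i)
  m=-7: (-0.026228+0.014129i) × (-0.118700+0.266850i) = -0.000657-0.008676i  (running Σ = -0.000982-0.006336i)
  m=-6: (+0.026863-0.105356i) × (+0.193548-0.115716i) = -0.006992-0.023500i  (running Σ = -0.007974-0.029836i)
  m=-5: (+0.148470+0.227928i) × (+0.311085+0.023236i) = +0.040891+0.074355i  (running Σ = +0.032916+0.044519i)
  m=-4: (-0.452806-0.076067i) × (-0.104446-0.085846i) = +0.040764+0.046817i  (running Σ = +0.073680+0.091335i)
  m=-3: (+0.352813-0.274142i) × (-0.083097-0.300924i) = -0.111814-0.083389i  (running Σ = -0.038134+0.007946i)
  m=-2: (-0.004102+0.049176i) × (-0.031346+0.087505i) = -0.004175-0.001900i  (running Σ = -0.042308+0.006045i)
  m=-1: (+0.270169+0.293642i) × (-0.253538+0.178492i) = -0.120911-0.026227i  (running Σ = -0.163219-0.020181i)
  m=0: (-0.187495-0.000000i) × (+0.080253+0.000000i) = -0.015047-0.000000i  (running Σ = -0.178266-0.020181i)
  m=1: (-0.270169+0.293642i) × (+0.253538+0.178492i) = -0.120911+0.026227i  (running Σ = -0.299177+0.006045i)
  m=2: (-0.004102-0.049176i) × (-0.031346-0.087505i) = -0.004175+0.001900i  (running Σ = -0.303351+0.007946i)
  m=3: (-0.352813-0.274142i) × (+0.083097-0.300924i) = -0.111814+0.083389i  (running Σ = -0.415165+0.091335i)
  m=4: (-0.452806+0.076067i) × (-0.104446+0.085846i) = +0.040764-0.046817i  (running Σ = -0.374401+0.044519i)
  m=5: (-0.148470+0.227928i) × (-0.311085+0.023236i) = +0.040891-0.074355i  (running Σ = -0.333510-0.029836i)
  m=6: (+0.026863+0.105356i) × (+0.193548+0.115716i) = -0.006992+0.023500i  (running Σ = -0.340503-0.006336i)
  m=7: (+0.026228+0.014129i) × (+0.118700+0.266850i) = -0.000657+0.008676i  (running Σ = -0.341160+0.002340i)
  m=8: (+0.004768-0.001649i) × (+0.090660-0.459332i) = -0.000325-0.002340i  (running Σ = -0.341485+0.000000i)
Accumulated sum -0.341485+0.000000i; after 4π/(2l+1) scaling, -0.252425+0.000000i ⇒ P_8 = -0.252425

Legendre polynomial (addition theorem), -0.252425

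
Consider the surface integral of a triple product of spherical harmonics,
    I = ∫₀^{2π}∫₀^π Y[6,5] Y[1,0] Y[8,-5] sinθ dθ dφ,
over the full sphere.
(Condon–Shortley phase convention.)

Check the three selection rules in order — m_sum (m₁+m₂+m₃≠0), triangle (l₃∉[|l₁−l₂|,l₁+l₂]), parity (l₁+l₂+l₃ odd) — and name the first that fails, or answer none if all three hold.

triangle

azimuthal sum: 5 + 0 − 5 = 0  ✓
l₃ must lie in [5,7]; have l₃=8  ✗
L = 6 + 1 + 8 = 15 (odd)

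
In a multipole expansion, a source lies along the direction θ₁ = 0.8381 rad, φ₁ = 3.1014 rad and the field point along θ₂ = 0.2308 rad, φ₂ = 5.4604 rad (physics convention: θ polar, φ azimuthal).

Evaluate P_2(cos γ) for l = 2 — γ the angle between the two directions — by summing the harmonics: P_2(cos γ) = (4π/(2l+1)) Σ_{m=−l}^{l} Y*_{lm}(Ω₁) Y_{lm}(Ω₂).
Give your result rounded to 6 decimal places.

Summing Y*_{l m}(θ₁,φ₁)·Y_{l m}(θ₂,φ₂) over m ∈ [−2, 2]; prefactor 4π/(2·2+1) = 2.513274:
  m=-2: Y*=+0.212768-0.017140i  Y=-0.001510+0.020157i  product +0.000024+0.004315i
  m=-1: Y*=-0.383820+0.015435i  Y=+0.117018+0.126112i  product -0.046860-0.046598i
  m=+0: Y*=+0.107923-0.000000i  Y=+0.581270+0.000000i  product +0.062732+0.000000i
  m=+1: Y*=+0.383820+0.015435i  Y=-0.117018+0.126112i  product -0.046860+0.046598i
  m=+2: Y*=+0.212768+0.017140i  Y=-0.001510-0.020157i  product +0.000024-0.004315i
Accumulated sum -0.030940-0.000000i; after 4π/(2l+1) scaling, -0.077761-0.000000i ⇒ P_2 = -0.077761

-0.077761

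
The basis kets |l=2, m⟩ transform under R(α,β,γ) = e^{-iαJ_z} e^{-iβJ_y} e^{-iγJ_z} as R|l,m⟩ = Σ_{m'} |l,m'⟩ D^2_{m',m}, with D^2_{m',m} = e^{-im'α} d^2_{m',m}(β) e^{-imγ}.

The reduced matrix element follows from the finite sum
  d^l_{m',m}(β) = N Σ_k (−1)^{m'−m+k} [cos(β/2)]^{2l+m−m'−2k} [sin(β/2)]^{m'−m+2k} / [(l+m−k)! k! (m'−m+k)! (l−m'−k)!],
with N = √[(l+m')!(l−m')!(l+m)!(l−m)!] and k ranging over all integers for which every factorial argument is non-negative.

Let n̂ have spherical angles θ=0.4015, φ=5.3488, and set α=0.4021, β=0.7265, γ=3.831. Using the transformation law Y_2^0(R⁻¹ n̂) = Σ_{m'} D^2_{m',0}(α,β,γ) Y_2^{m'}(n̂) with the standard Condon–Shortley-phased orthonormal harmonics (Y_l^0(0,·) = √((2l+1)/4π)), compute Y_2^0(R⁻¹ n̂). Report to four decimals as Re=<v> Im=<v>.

Need the full column D^2_{m',0} for m'=−2..2 at α=0.4021, β=0.7265, γ=3.8310.
cos(β/2)=0.934747, sin(β/2)=0.355314
d^2_{-2,0}: single k=2 term ⇒ +0.270202;  D = +0.187436+0.194620i
d^2_{-1,0}: k∈[1..2] ⇒ +0.710837 -0.102709 = +0.608129;  D = +0.559625+0.237992i
d^2_{0,0}: k∈[0..2] ⇒ +0.763442 -0.441238 +0.015939 = +0.338143;  D = +0.338143+0.000000i
d^2_{1,0}: k∈[0..1] ⇒ -0.710837 +0.102709 = -0.608129;  D = -0.559625+0.237992i
d^2_{2,0}: single k=0 term ⇒ +0.270202;  D = +0.187436-0.194620i
Y_2^{m'}(θ=0.4015,φ=5.3488) and Σ D·Y over m':
  (+0.1874+0.1946i)·(-0.0173+0.0564i)  (+0.5596+0.2380i)·(+0.1652+0.2235i)  (+0.3381+0.0000i)·(+0.4863+0.0000i)  (-0.5596+0.2380i)·(-0.1652+0.2235i)  (+0.1874-0.1946i)·(-0.0173-0.0564i)
Y_2^0(R⁻¹ n̂) = +0.214463+0.000000i

Re=0.2145 Im=0.0000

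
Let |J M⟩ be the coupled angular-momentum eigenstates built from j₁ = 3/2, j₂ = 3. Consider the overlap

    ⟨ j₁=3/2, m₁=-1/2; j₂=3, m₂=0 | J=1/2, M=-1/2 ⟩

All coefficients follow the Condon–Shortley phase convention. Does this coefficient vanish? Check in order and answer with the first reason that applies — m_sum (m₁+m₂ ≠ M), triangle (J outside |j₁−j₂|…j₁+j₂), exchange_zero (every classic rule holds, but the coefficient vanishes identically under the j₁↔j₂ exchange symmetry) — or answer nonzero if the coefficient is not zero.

m-sum: m₁+m₂ = -1/2+0 = -1/2, M = -1/2  ✓
triangle: need |j₁−j₂| ≤ J ≤ j₁+j₂, i.e. J ∈ [3/2, 9/2]; J = 1/2 is outside ✗ ⇒ coefficient is 0

triangle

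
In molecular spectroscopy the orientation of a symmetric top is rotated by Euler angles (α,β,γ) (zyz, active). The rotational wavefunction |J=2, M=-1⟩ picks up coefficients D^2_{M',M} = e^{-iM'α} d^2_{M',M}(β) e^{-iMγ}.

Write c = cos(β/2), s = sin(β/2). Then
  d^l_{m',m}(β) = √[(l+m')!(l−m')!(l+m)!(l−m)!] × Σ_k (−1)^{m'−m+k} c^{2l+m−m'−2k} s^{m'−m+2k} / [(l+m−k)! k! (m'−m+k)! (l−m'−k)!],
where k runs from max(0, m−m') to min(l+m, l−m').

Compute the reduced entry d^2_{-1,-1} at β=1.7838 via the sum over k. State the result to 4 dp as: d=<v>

d^2_{-1,-1}(β=1.7838) via the finite sum:
c=cos(1.783800/2)=0.627934, s=sin(1.783800/2)=0.778266; N=√[1·6·1·6]=6.000000
Admissible k: 0..1 (factorial args all ≥0)
  k=0: (−1)^0·6.0000/(6)·0.6279^4·0.7783^0 = +0.155474
  k=1: (−1)^1·6.0000/(2)·0.6279^2·0.7783^2 = -0.716484
d^2_{-1,-1}(1.7838) = +0.155474 -0.716484 = -0.561010

d=-0.5610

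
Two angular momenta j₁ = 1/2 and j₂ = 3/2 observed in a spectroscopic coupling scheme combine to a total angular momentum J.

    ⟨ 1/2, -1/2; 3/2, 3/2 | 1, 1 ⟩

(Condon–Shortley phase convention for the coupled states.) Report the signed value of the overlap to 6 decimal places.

j₁+j₂−J=1  J+j₁−j₂=0  J−j₁+j₂=2  j₁+j₂+J+1=4
(j₁±m₁, j₂±m₂, J±M) = (0,1,3,0,2,0)
P² = 3
sum k=1..1:
  [1] −1/2 = -1/2
S = -1/2
C² = P²·S² = 3/4 ; C = -0.866025

−√(3/4) ≈ -0.866025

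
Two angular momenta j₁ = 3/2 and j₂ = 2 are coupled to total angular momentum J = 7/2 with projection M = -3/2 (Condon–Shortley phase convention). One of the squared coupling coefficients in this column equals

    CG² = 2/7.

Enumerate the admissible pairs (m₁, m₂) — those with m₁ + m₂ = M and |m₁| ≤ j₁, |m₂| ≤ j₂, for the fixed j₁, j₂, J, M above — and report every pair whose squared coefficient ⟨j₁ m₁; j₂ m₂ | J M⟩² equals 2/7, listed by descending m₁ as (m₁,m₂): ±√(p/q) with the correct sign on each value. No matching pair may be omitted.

Admissible pairs with m₁+m₂ = M = -3/2: (-3/2,0), (-1/2,-1), (1/2,-2)
  (m₁,m₂)=(1/2,-2): CG² = 1/7, CG = +√(1/7)
  (m₁,m₂)=(-1/2,-1): CG² = 4/7, CG = +√(4/7)
  (m₁,m₂)=(-3/2,0): CG² = 2/7, CG = +√(2/7)   ← matches the target
Pairs with CG² = 2/7: (-3/2,0): +√(2/7)

(-3/2,0): +√(2/7)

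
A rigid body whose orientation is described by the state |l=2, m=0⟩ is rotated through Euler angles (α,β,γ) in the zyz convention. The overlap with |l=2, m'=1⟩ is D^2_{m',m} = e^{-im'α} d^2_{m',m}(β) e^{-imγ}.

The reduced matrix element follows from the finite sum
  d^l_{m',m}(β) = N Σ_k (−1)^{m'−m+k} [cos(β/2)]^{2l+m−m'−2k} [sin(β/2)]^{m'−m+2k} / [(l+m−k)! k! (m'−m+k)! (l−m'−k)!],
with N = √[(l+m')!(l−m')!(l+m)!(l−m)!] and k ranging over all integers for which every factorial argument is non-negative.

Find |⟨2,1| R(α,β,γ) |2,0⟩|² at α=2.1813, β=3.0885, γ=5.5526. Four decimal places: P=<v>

First d^2_{1,0}(β=3.0885), then the phase factors e^{-i(1)α} and e^{-i(0)γ}:
Half-angle: c=0.026543, s=0.999648. N=√(6·1·2·2)=4.898979
k: max(0,(0)−(1))=0 … min(2+(0),2−(1))=1
  k=0: (−1)^1·4.8990/(2)·0.0265^3·0.9996^1 = -0.000046
  k=1: (−1)^2·4.8990/(2)·0.0265^1·0.9996^3 = +0.064949
d^2_{1,0}(3.0885) = -0.000046 +0.064949 = +0.064903
|D^2_{1,0}|² = |d^2_{1,0}(β)|² = (+0.064903)² = 0.004212 (the z-rotation phases have unit modulus)

P=0.0042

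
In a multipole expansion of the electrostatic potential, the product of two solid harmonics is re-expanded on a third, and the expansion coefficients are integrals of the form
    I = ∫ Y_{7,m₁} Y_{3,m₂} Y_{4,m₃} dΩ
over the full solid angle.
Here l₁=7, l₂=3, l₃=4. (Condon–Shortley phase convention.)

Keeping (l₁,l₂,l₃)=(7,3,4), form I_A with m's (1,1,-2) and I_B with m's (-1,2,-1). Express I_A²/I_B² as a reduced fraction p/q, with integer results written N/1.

5/4

Same 7,3,4: normalisation and zero-m 3j drop out of the ratio.
A: Δ: 6! 8! 0! / 15! → 1/45045; sum: t=4:+1/69120 = 1/69120; 3j²(7 3 4; 1 1 -2) = Δ·Π!·Σ² = 4/429  (sign +1)
B: Δ: 6! 8! 0! / 15! → 1/45045; sum: t=5:−1/86400 = -1/86400; 3j²(7 3 4; -1 2 -1) = Δ·Π!·Σ² = 16/2145  (sign +1)
I_A²/I_B² = (4/429)/(16/2145) = 5/4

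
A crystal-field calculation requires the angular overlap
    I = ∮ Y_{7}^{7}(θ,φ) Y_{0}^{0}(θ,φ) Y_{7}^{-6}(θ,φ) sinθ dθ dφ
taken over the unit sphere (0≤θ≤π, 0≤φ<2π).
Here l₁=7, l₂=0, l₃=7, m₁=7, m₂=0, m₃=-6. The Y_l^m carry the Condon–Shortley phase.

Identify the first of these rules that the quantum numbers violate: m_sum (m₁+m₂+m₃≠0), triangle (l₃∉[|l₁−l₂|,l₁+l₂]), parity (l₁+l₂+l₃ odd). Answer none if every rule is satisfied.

azimuthal sum: 7 + 0 − 6 = 1  ✗
7 ≤ 7 ≤ 7 (triangle on l)
L = 7 + 0 + 7 = 14 (even)

m_sum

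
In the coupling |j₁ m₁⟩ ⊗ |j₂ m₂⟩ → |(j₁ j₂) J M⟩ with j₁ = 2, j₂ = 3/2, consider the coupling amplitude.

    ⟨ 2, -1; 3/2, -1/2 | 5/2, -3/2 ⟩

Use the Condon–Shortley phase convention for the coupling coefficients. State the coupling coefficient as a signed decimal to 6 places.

j₁+j₂−J=1  J+j₁−j₂=3  J−j₁+j₂=2  j₁+j₂+J+1=7
(j₁±m₁, j₂±m₂, J±M) = (1,3,1,2,1,4)
P² = 144/35
sum k=0..1:
  [0] +1/6 = 1/6
  [1] −1/4 = -1/4
S = -1/12
C² = P²·S² = 1/35 ; C = -0.169031

-0.169031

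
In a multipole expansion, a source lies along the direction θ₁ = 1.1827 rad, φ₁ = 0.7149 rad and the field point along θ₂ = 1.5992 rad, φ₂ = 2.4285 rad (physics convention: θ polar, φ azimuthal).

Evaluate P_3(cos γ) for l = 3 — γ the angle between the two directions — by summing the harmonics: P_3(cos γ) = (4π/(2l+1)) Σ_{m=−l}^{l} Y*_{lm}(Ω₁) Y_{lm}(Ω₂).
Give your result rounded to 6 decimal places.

0.206420

Addition theorem: P_3(cos γ) = (4π/7) Σ_m Y*_{lm}(Ω₁) Y_{lm}(Ω₂), m = −3…3:
  [-3]  conj(Y_{3,-3})(Ω₁) = (-0.179645, 0.277877) ; Y_{3,-3}(Ω₂) = (0.224342, -0.351177) ; Δ = (0.057282, 0.125427)
  [-2]  conj(Y_{3,-2})(Ω₁) = (0.046566, 0.328074) ; Y_{3,-2}(Ω₂) = (-0.004179, -0.028698) ; Δ = (0.009220, -0.002707)
  [-1]  conj(Y_{3,-1})(Ω₁) = (-0.064148, -0.055686) ; Y_{3,-1}(Ω₂) = (0.243351, 0.210479) ; Δ = (-0.003890, -0.027053)
  [+0]  conj(Y_{3,0})(Ω₁) = (-0.322542, -0.000000) ; Y_{3,0}(Ω₂) = (0.031752, 0.000000) ; Δ = (-0.010241, -0.000000)
  [+1]  conj(Y_{3,1})(Ω₁) = (0.064148, -0.055686) ; Y_{3,1}(Ω₂) = (-0.243351, 0.210479) ; Δ = (-0.003890, 0.027053)
  [+2]  conj(Y_{3,2})(Ω₁) = (0.046566, -0.328074) ; Y_{3,2}(Ω₂) = (-0.004179, 0.028698) ; Δ = (0.009220, 0.002707)
  [+3]  conj(Y_{3,3})(Ω₁) = (0.179645, 0.277877) ; Y_{3,3}(Ω₂) = (-0.224342, -0.351177) ; Δ = (0.057282, -0.125427)
Accumulated sum (0.114985, 0.000000); after 4π/(2l+1) scaling, (0.206420, 0.000000) ⇒ P_3 = 0.206420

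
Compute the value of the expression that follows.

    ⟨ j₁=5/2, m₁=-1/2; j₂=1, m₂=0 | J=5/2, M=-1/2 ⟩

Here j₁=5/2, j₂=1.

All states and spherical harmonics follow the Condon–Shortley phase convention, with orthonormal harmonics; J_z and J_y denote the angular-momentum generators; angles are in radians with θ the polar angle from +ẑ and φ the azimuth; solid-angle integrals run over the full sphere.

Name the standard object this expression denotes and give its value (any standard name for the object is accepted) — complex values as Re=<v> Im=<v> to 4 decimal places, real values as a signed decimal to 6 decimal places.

Clebsch–Gordan coefficient, −√(1/35) ≈ -0.169031

This is a Clebsch–Gordan (vector-coupling) coefficient.
triangle: 1!*4!*1!/7! = 24/5040
(j±m)!: 2!*3!*1!*1!*2!*3! = 144
prefactor² = (2J+1)*Δ*N² = 144/35
  k=0: +1/(0!*1!*3!*1!*1!*0!) = 1/6
  k=1: −1/(1!*0!*2!*0!*2!*1!) = -1/4
Σ = -1/12  ⇒  CG² = 144/35*(-1/12)² = 1/35
CG = −√(1/35) = -0.169031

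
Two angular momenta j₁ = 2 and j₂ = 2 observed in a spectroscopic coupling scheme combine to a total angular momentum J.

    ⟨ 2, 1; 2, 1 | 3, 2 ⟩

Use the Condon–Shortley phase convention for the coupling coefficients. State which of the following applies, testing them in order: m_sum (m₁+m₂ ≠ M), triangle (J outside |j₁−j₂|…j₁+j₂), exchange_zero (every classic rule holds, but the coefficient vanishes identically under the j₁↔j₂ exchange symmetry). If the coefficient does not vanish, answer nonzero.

exchange_zero

m-sum: m₁+m₂ = 1+1 = 2, M = 2  ✓
triangle: |j₁−j₂| = 0 ≤ J = 3 ≤ j₁+j₂ = 4  ✓
exchange: j₁=j₂ and m₁=m₂, and (−1)^(j₁+j₂−J) = (−1)^1 = −1 forces ⟨j₁m₁;j₂m₂|JM⟩ = −⟨j₂m₂;j₁m₁|JM⟩ = −⟨j₁m₁;j₂m₂|JM⟩ ⇒ the coefficient vanishes identically
Racah sum check: Σ_k collapses to 0 ⇒ CG = 0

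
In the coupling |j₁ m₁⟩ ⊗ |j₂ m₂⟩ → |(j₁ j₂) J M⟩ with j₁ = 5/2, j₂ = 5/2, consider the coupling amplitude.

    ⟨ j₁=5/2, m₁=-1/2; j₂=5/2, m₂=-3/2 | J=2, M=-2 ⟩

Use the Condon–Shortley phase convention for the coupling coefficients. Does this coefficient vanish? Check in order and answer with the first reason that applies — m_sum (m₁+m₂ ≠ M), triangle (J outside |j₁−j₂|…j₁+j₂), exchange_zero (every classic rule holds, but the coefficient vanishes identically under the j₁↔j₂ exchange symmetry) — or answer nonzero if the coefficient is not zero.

m-sum: m₁+m₂ = -1/2+(-3/2) = -2, M = -2  ✓
triangle: |j₁−j₂| = 0 ≤ J = 2 ≤ j₁+j₂ = 5  ✓
exchange: j₁≠j₂ or m₁≠m₂ — the exchange symmetry imposes no constraint here
value check: CG = −√(9/28) = -0.566947 ≠ 0

nonzero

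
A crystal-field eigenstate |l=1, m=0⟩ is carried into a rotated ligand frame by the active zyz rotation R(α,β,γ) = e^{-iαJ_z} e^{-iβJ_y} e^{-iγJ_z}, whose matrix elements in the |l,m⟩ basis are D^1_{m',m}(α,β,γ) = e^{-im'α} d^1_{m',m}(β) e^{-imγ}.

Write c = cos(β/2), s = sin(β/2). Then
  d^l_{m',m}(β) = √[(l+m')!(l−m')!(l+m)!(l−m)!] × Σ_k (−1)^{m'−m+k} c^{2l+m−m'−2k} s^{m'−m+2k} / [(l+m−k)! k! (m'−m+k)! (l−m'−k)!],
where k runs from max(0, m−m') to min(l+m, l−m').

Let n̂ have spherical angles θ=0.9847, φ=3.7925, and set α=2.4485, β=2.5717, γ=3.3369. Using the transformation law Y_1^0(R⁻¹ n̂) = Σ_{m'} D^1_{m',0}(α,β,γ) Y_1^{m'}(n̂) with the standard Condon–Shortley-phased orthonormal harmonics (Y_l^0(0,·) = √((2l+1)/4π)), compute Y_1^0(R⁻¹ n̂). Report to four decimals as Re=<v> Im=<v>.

Re=-0.1782 Im=0.0000

Need the full column D^1_{m',0} for m'=−1..1 at α=2.4485, β=2.5717, γ=3.3369.
cos(β/2)=0.281106, sin(β/2)=0.959677
d^1_{-1,0}: single k=1 term ⇒ +0.381514;  D = -0.293488+0.243756i
d^1_{0,0}: k∈[0..1] ⇒ +0.079021 -0.920979 = -0.841959;  D = -0.841959+0.000000i
d^1_{1,0}: single k=0 term ⇒ -0.381514;  D = +0.293488+0.243756i
Y_1^{m'}(θ=0.9847,φ=3.7925) and Σ D·Y over m':
  (-0.2935+0.2438i)·(-0.2290+0.1744i)  (-0.8420+0.0000i)·(+0.2703+0.0000i)  (+0.2935+0.2438i)·(+0.2290+0.1744i)
Y_1^0(R⁻¹ n̂) = -0.178157+0.000000i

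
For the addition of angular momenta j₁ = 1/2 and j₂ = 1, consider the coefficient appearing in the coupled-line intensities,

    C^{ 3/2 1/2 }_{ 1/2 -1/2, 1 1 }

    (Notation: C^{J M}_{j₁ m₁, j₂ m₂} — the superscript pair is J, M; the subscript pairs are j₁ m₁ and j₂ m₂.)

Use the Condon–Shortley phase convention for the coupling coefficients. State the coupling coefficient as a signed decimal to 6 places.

√[4·0!1!2!/4! · 0!1!2!0!2!1!] = √(4/3)
  +(−1)^0/∏(0,0,1,2,0,0)! = 1/2  (running 1/2)
⟨..|..⟩ = √(4/3)·(1/2) = +0.577350

+√(1/3) ≈ +0.577350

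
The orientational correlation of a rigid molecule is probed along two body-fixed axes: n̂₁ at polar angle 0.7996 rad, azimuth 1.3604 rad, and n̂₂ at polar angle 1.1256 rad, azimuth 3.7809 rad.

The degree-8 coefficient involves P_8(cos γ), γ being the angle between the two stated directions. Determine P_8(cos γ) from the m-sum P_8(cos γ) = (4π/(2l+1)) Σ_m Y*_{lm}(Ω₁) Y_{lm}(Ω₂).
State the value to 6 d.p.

Addition theorem: P_8(cos γ) = (4π/17) Σ_m Y*_{lm}(Ω₁) Y_{lm}(Ω₂), m = −8…8:
  m=-8: Y*=-0.00404 - 0.03581j  Y=0.08879 + 0.20881j  product 0.00712 - 0.00402j
  m=-7: Y*=-0.13942 - 0.01371j  Y=0.10178 - 0.42094j  product -0.01996 + 0.05729j
  m=-6: Y*=-0.09767 + 0.30656j  Y=-0.27856 + 0.23191j  product -0.04389 - 0.10805j
  m=-5: Y*=0.40004 + 0.22842j  Y=-0.04571 + 0.00251j  product -0.01886 - 0.00943j
  m=-4: Y*=0.22106 - 0.24741j  Y=0.29696 + 0.19642j  product 0.11424 - 0.03005j
  m=-3: Y*=0.05653 + 0.07734j  Y=-0.04519 - 0.12491j  product 0.00711 - 0.01056j
  m=-2: Y*=0.35151 - 0.15731j  Y=0.08430 - 0.28025j  product -0.01446 - 0.11177j
  m=-1: Y*=-0.01795 - 0.08405j  Y=-0.15709 + 0.11679j  product 0.01264 + 0.01111j
  m=+0: Y*=0.36003 + 0.00000j  Y=-0.26655 + 0.00000j  product -0.09597 + 0.00000j
  m=+1: Y*=0.01795 - 0.08405j  Y=0.15709 + 0.11679j  product 0.01264 - 0.01111j
  m=+2: Y*=0.35151 + 0.15731j  Y=0.08430 + 0.28025j  product -0.01446 + 0.11177j
  m=+3: Y*=-0.05653 + 0.07734j  Y=0.04519 - 0.12491j  product 0.00711 + 0.01056j
  m=+4: Y*=0.22106 + 0.24741j  Y=0.29696 - 0.19642j  product 0.11424 + 0.03005j
  m=+5: Y*=-0.40004 + 0.22842j  Y=0.04571 + 0.00251j  product -0.01886 + 0.00943j
  m=+6: Y*=-0.09767 - 0.30656j  Y=-0.27856 - 0.23191j  product -0.04389 + 0.10805j
  m=+7: Y*=0.13942 - 0.01371j  Y=-0.10178 - 0.42094j  product -0.01996 - 0.05729j
  m=+8: Y*=-0.00404 + 0.03581j  Y=0.08879 - 0.20881j  product 0.00712 + 0.00402j
Σ over m = -0.00809 + 0.00000j; ×(4π/17) → -0.00598 + 0.00000j. Real part: -0.005982

-0.005982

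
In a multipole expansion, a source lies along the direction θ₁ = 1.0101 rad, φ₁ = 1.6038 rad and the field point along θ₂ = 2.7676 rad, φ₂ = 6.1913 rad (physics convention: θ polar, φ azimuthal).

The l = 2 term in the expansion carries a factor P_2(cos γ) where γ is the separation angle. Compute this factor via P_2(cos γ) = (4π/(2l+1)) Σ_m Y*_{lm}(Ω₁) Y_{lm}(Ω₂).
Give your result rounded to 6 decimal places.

-0.072975

Term-by-term m-sum for l=2 (normalisation 4π/5 = 2.513274):
  m=-2: (-0.276438-0.018273i) × (+0.050688+0.009421i) = -0.013840-0.003531i  (running Σ = -0.013840-0.003531i)
  m=-1: (-0.011481+0.347730i) × (-0.261621-0.024107i) = +0.011386-0.090697i  (running Σ = -0.002454-0.094227i)
  m=0: (-0.047827-0.000000i) × (+0.504498+0.000000i) = -0.024129-0.000000i  (running Σ = -0.026582-0.094227i)
  m=1: (+0.011481+0.347730i) × (+0.261621-0.024107i) = +0.011386+0.090697i  (running Σ = -0.015196-0.003531i)
  m=2: (-0.276438+0.018273i) × (+0.050688-0.009421i) = -0.013840+0.003531i  (running Σ = -0.029036+0.000000i)
Accumulated sum -0.029036+0.000000i; after 4π/(2l+1) scaling, -0.072975+0.000000i ⇒ P_2 = -0.072975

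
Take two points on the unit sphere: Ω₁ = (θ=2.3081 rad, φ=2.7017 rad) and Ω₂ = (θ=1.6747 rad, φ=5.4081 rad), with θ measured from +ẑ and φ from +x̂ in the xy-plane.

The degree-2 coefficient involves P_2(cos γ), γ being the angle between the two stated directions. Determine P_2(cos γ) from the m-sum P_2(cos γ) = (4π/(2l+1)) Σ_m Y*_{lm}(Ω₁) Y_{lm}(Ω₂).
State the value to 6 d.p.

Expand P_2 via completeness: Σ_{m} conj(Y_{2,m}) at Ω₁ times Y_{2,m} at Ω₂ —
  m=-2: Y*=(0.134911, -0.163126)  Y=(-0.068175, 0.375988)  product (0.052136, 0.061846)
  m=-1: Y*=(0.347884, -0.163732)  Y=(-0.051078, -0.061173)  product (-0.027785, -0.012918)
  m=+0: Y*=(0.112260, -0.000000)  Y=(-0.305213, 0.000000)  product (-0.034263, 0.000000)
  m=+1: Y*=(-0.347884, -0.163732)  Y=(0.051078, -0.061173)  product (-0.027785, 0.012918)
  m=+2: Y*=(0.134911, 0.163126)  Y=(-0.068175, -0.375988)  product (0.052136, -0.061846)
Σ over m = (0.014437, 0.000000); ×(4π/5) → (0.036285, 0.000000). Real part: 0.036285

0.036285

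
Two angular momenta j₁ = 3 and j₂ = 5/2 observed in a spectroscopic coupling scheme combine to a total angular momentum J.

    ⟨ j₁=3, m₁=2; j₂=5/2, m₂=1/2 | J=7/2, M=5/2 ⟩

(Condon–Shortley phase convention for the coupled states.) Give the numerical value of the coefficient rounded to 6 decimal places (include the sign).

−√(2/63) = -0.178174

√[8·2!4!3!/10! · 5!1!3!2!6!1!] = √(4608/7)
  +(−1)^0/∏(0,2,1,3,3,0)! = 1/72  (running 1/72)
  +(−1)^1/∏(1,1,0,2,4,1)! = -1/48  (running -1/144)
⟨..|..⟩ = √(4608/7)·(-1/144) = -0.178174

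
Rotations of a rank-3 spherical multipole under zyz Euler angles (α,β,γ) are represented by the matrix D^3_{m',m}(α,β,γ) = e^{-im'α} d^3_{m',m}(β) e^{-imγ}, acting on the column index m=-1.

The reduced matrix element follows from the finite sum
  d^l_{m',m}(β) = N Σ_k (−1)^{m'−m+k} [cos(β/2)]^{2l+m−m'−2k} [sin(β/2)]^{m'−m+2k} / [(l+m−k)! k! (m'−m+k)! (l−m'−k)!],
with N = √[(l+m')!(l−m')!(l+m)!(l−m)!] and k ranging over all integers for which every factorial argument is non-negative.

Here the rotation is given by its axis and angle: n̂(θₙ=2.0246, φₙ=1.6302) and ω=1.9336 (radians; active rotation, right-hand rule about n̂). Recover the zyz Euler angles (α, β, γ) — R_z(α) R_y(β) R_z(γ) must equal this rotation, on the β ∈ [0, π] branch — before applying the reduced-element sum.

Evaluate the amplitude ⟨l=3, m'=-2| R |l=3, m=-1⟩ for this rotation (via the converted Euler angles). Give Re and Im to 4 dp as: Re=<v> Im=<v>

Axis–angle → zyz. n̂ = (sinθₙcosφₙ, sinθₙsinφₙ, cosθₙ) = (-0.053360, +0.897201, -0.438387), ω = 1.9336.
R = I cosω + sinω [n̂]ₓ + (1−cosω) n̂n̂ᵀ gives
  R = [-0.351039, +0.344986, +0.870492; -0.474716, +0.735753, -0.483024; -0.807104, -0.582796, -0.094508]
β = atan2(√(R₁₃²+R₂₃²), R₃₃) = 1.665446; α = atan2(R₂₃, R₁₃) mod 2π = 5.776599; γ = atan2(R₃₂, −R₃₁) mod 2π = 5.657791
D^3_{-2,-1}(5.7766,1.6654,5.6578) = e^{-i·-2·5.7766}·d^3_{-2,-1}(1.6654)·e^{-i·-1·5.6578}. Compute d first:
Half-angle: c=0.672864, s=0.739766. N=√(1·120·2·24)=75.894664
Admissible k: 1..2 (factorial args all ≥0)
  k=1: (−1)^0·75.8947/(24)·0.6729^5·0.7398^1 = +0.322650
  k=2: (−1)^1·75.8947/(12)·0.6729^3·0.7398^3 = -0.780001
d^3_{-2,-1}(1.6654) = +0.322650 -0.780001 = -0.457352
Attach z-rotation phases: D = e^{-i(-2)(5.7766)}·(-0.457352)·e^{-i(-1)(5.6578)} = +0.030971+0.456302i

Re=0.0310 Im=0.4563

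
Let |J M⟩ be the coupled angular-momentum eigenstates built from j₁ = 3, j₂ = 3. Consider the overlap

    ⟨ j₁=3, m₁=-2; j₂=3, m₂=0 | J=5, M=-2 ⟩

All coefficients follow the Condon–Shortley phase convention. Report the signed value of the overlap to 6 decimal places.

√[11·1!5!5!/12! · 1!5!3!3!3!7!] = √(43200)
  +(−1)^0/∏(0,1,5,3,0,2)! = 1/1440  (running 1/1440)
  +(−1)^1/∏(1,0,4,2,1,3)! = -1/288  (running -1/360)
⟨..|..⟩ = √(43200)·(-1/360) = -0.577350

−√(1/3) ≈ -0.577350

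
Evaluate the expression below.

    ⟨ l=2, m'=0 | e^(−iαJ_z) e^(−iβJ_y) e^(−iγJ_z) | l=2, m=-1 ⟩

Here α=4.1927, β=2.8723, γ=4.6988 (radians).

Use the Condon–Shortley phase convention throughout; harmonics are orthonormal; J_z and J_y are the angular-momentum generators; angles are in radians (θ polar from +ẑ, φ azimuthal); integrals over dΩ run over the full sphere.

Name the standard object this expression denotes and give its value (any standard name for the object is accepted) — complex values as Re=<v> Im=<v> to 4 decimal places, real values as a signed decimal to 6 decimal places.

Wigner D-matrix element, Re=-0.0043 Im=-0.3141

This is a Wigner D-matrix element — the rotation-matrix element ⟨l m'| R(α,β,γ) |l m⟩ in the angular-momentum basis.
Split into d^2_{0,-1}(β=2.8723) × two z-phases.
With c≡cos(β/2)=0.134240 and s≡sin(β/2)=0.990949, N=[2·2·1·6]^{1/2}=4.898979
k∈{0,1} keeps every argument non-negative
  k=0: (−1)^1·4.8990/(2)·0.1342^3·0.9909^1 = -0.005872
  k=1: (−1)^2·4.8990/(2)·0.1342^1·0.9909^3 = +0.319971
d^2_{0,-1}(2.8723) = -0.005872 +0.319971 = +0.314099
Attach z-rotation phases: D = e^{-i(0)(4.1927)}·(+0.314099)·e^{-i(-1)(4.6988)} = -0.004268-0.314070i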